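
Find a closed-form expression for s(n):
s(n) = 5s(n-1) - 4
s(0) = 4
First-order linear non-homogeneous.
Homogeneous solution: s_h(n) = A·(5)^n.
Try constant particular solution s_p = K: K = 5K - 4 ⇒ K = 1.
General: s(n) = A·(5)^n + 1.
Apply s(0) = 4: A + 1 = 4 ⇒ A = 3.
So s(n) = 3 \cdot 5^{n} + 1.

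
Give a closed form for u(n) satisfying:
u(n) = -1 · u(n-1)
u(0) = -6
Pure geometric recurrence with ratio -1.
By induction u(n) = u(0) · (-1)^n = - 6 \left(-1\right)^{n}.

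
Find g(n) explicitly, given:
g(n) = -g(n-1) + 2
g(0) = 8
First-order linear non-homogeneous.
Homogeneous solution: g_h(n) = A·(-1)^n.
Try constant particular solution g_p = K: K = -K + 2 ⇒ K = 1.
General: g(n) = A·(-1)^n + 1.
Apply g(0) = 8: A + 1 = 8 ⇒ A = 7.
So g(n) = 7 \left(-1\right)^{n} + 1.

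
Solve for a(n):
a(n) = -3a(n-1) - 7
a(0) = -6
First-order linear non-homogeneous.
Homogeneous solution: a_h(n) = A·(-3)^n.
Try constant particular solution a_p = K: K = -3K - 7 ⇒ K = - \frac{7}{4}.
General: a(n) = A·(-3)^n - \frac{7}{4}.
Apply a(0) = -6: A - \frac{7}{4} = -6 ⇒ A = - \frac{17}{4}.
So a(n) = - \frac{17 \left(-3\right)^{n}}{4} - \frac{7}{4}.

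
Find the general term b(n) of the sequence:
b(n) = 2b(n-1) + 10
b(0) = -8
First-order linear non-homogeneous.
Homogeneous solution: b_h(n) = A·(2)^n.
Try constant particular solution b_p = K: K = 2K + 10 ⇒ K = -10.
General: b(n) = A·(2)^n - 10.
Apply b(0) = -8: A - 10 = -8 ⇒ A = 2.
So b(n) = 2 \cdot 2^{n} - 10.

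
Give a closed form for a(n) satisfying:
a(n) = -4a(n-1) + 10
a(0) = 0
First-order linear non-homogeneous.
Homogeneous solution: a_h(n) = A·(-4)^n.
Try constant particular solution a_p = K: K = -4K + 10 ⇒ K = 2.
General: a(n) = A·(-4)^n + 2.
Apply a(0) = 0: A + 2 = 0 ⇒ A = -2.
So a(n) = 2 - 2 \left(-4\right)^{n}.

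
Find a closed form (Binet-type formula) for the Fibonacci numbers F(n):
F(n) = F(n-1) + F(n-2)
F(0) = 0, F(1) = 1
This is the Fibonacci sequence.
Characteristic equation: x² - x - 1 = 0; roots r₁ = \frac{1}{2} + \frac{\sqrt{5}}{2}, r₂ = \frac{1}{2} - \frac{\sqrt{5}}{2}.
General: F(n) = A·r₁^n + B·r₂^n. Solving with F(0)=0, F(1)=1 gives A = \frac{\sqrt{5}}{5}, B = - \frac{\sqrt{5}}{5}.
So F(n) = \frac{2^{- n} \sqrt{5} \left(- \left(1 - \sqrt{5}\right)^{n} + \left(1 + \sqrt{5}\right)^{n}\right)}{5}.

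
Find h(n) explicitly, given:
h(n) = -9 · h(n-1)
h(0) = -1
Pure geometric recurrence with ratio -9.
By induction h(n) = h(0) · (-9)^n = - \left(-9\right)^{n}.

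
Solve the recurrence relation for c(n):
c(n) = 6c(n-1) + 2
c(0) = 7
First-order linear non-homogeneous.
Homogeneous solution: c_h(n) = A·(6)^n.
Try constant particular solution c_p = K: K = 6K + 2 ⇒ K = - \frac{2}{5}.
General: c(n) = A·(6)^n - \frac{2}{5}.
Apply c(0) = 7: A - \frac{2}{5} = 7 ⇒ A = \frac{37}{5}.
So c(n) = \frac{37 \cdot 6^{n}}{5} - \frac{2}{5}.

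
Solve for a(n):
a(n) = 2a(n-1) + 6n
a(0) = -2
First-order linear with linear forcing.
Homogeneous solution: a_h(n) = A·(2)^n.
Try particular a_p(n) = pn + q. Substituting:
  pn + q = 2(p(n-1) + q) + 6n.
Matching the n-coefficient: p = 2p + 6 ⇒ p = -6.
Matching constants: q = -2p + 2q ⇒ q = -12.
General: a(n) = A·(2)^n - 6 n - 12.
Apply a(0) = -2: A - 12 = -2 ⇒ A = 10.
So a(n) = 10 \cdot 2^{n} - 6 n - 12.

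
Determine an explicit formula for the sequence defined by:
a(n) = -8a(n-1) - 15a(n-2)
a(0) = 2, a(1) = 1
Characteristic equation: x² + 8x + 15 = 0, which factors as (x - (-3))(x - (-5)) = 0.
Roots r₁ = -3, r₂ = -5 (distinct).
General solution: a(n) = A·(-3)^n + B·(-5)^n.
From a(0) = 2: A + B = 2.
From a(1) = 1: -3A - 5B = 1.
Solving: A = \frac{11}{2}, B = - \frac{7}{2}.
So a(n) = \frac{11 \left(-3\right)^{n}}{2} - \frac{7 \left(-5\right)^{n}}{2}.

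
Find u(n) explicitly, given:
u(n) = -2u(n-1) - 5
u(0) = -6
First-order linear non-homogeneous.
Homogeneous solution: u_h(n) = A·(-2)^n.
Try constant particular solution u_p = K: K = -2K - 5 ⇒ K = - \frac{5}{3}.
General: u(n) = A·(-2)^n - \frac{5}{3}.
Apply u(0) = -6: A - \frac{5}{3} = -6 ⇒ A = - \frac{13}{3}.
So u(n) = - \frac{13 \left(-2\right)^{n}}{3} - \frac{5}{3}.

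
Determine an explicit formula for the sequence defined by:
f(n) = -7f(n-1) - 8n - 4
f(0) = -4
First-order linear with linear forcing.
Homogeneous solution: f_h(n) = A·(-7)^n.
Try particular f_p(n) = pn + q. Substituting:
  pn + q = -7(p(n-1) + q) - 8n - 4.
Matching the n-coefficient: p = -7p - 8 ⇒ p = -1.
Matching constants: q = 7p - 7q - 4 ⇒ q = - \frac{11}{8}.
General: f(n) = A·(-7)^n - n - \frac{11}{8}.
Apply f(0) = -4: A - \frac{11}{8} = -4 ⇒ A = - \frac{21}{8}.
So f(n) = - \frac{21 \left(-7\right)^{n}}{8} - n - \frac{11}{8}.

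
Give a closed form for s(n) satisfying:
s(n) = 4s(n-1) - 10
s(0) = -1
First-order linear non-homogeneous.
Homogeneous solution: s_h(n) = A·(4)^n.
Try constant particular solution s_p = K: K = 4K - 10 ⇒ K = \frac{10}{3}.
General: s(n) = A·(4)^n + \frac{10}{3}.
Apply s(0) = -1: A + \frac{10}{3} = -1 ⇒ A = - \frac{13}{3}.
So s(n) = \frac{10}{3} - \frac{13 \cdot 4^{n}}{3}.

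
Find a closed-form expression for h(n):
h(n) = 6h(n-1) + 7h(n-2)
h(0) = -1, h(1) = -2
Characteristic equation: x² - 6x - 7 = 0, which factors as (x - (-1))(x - (7)) = 0.
Roots r₁ = -1, r₂ = 7 (distinct).
General solution: h(n) = A·(-1)^n + B·(7)^n.
From h(0) = -1: A + B = -1.
From h(1) = -2: -A + 7B = -2.
Solving: A = - \frac{5}{8}, B = - \frac{3}{8}.
So h(n) = - \frac{5 \left(-1\right)^{n}}{8} - \frac{3 \cdot 7^{n}}{8}.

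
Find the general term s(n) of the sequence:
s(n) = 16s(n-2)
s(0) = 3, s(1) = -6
Characteristic equation: x² - 16 = 0, which factors as (x - (-4))(x - (4)) = 0.
Roots r₁ = -4, r₂ = 4 (distinct).
General solution: s(n) = A·(-4)^n + B·(4)^n.
From s(0) = 3: A + B = 3.
From s(1) = -6: -4A + 4B = -6.
Solving: A = \frac{9}{4}, B = \frac{3}{4}.
So s(n) = \frac{9 \left(-4\right)^{n}}{4} + \frac{3 \cdot 4^{n}}{4}.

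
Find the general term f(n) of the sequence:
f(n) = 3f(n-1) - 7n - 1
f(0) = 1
First-order linear with linear forcing.
Homogeneous solution: f_h(n) = A·(3)^n.
Try particular f_p(n) = pn + q. Substituting:
  pn + q = 3(p(n-1) + q) - 7n - 1.
Matching the n-coefficient: p = 3p - 7 ⇒ p = \frac{7}{2}.
Matching constants: q = -3p + 3q - 1 ⇒ q = \frac{23}{4}.
General: f(n) = A·(3)^n + \frac{7 n}{2} + \frac{23}{4}.
Apply f(0) = 1: A + \frac{23}{4} = 1 ⇒ A = - \frac{19}{4}.
So f(n) = - \frac{19 \cdot 3^{n}}{4} + \frac{7 n}{2} + \frac{23}{4}.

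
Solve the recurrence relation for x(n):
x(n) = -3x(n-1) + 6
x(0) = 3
First-order linear non-homogeneous.
Homogeneous solution: x_h(n) = A·(-3)^n.
Try constant particular solution x_p = K: K = -3K + 6 ⇒ K = \frac{3}{2}.
General: x(n) = A·(-3)^n + \frac{3}{2}.
Apply x(0) = 3: A + \frac{3}{2} = 3 ⇒ A = \frac{3}{2}.
So x(n) = \frac{3 \left(-3\right)^{n}}{2} + \frac{3}{2}.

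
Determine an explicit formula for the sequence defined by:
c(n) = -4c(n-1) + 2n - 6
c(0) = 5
First-order linear with linear forcing.
Homogeneous solution: c_h(n) = A·(-4)^n.
Try particular c_p(n) = pn + q. Substituting:
  pn + q = -4(p(n-1) + q) + 2n - 6.
Matching the n-coefficient: p = -4p + 2 ⇒ p = \frac{2}{5}.
Matching constants: q = 4p - 4q - 6 ⇒ q = - \frac{22}{25}.
General: c(n) = A·(-4)^n + \frac{2 n}{5} - \frac{22}{25}.
Apply c(0) = 5: A - \frac{22}{25} = 5 ⇒ A = \frac{147}{25}.
So c(n) = \frac{147 \left(-4\right)^{n}}{25} + \frac{2 n}{5} - \frac{22}{25}.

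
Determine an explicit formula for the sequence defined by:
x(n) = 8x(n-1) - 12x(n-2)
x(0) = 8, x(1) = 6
Characteristic equation: x² - 8x + 12 = 0, which factors as (x - (2))(x - (6)) = 0.
Roots r₁ = 2, r₂ = 6 (distinct).
General solution: x(n) = A·(2)^n + B·(6)^n.
From x(0) = 8: A + B = 8.
From x(1) = 6: 2A + 6B = 6.
Solving: A = \frac{21}{2}, B = - \frac{5}{2}.
So x(n) = \frac{21 \cdot 2^{n}}{2} - \frac{5 \cdot 6^{n}}{2}.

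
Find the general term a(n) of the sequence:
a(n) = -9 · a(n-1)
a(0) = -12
Pure geometric recurrence with ratio -9.
By induction a(n) = a(0) · (-9)^n = - 12 \left(-9\right)^{n}.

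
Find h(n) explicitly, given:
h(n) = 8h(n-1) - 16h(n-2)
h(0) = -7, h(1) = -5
Characteristic equation: x² - 8x + 16 = 0, which is (x - (4))².
Repeated root r = 4.
General solution: h(n) = (A + Bn)·(4)^n.
From h(0) = -7: A = -7.
From h(1) = -5: (A + B)·(4) = -5 ⇒ B = \frac{23}{4}.
So h(n) = \left(\frac{23 n}{4} - 7\right) \cdot (4)^n.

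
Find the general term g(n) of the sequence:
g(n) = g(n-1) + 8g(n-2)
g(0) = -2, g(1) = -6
Characteristic equation: x² - x - 8 = 0.
Discriminant Δ = (1)² + 4·(8) = 33.
Roots r₁,₂ = (1 ± √33)/2, so r₁ = \frac{1}{2} + \frac{\sqrt{33}}{2}, r₂ = \frac{1}{2} - \frac{\sqrt{33}}{2}.
General solution: g(n) = A·r₁^n + B·r₂^n.
From the initial conditions, A + B = -2 and r₁A + r₂B = -6.
Since r₁ - r₂ = √33: A = (-6 - (-2)r₂)/√33 = -1 - \frac{5 \sqrt{33}}{33}, and B = -2 - A = -1 + \frac{5 \sqrt{33}}{33}.
So g(n) = \left(-1 - \frac{5 \sqrt{33}}{33}\right)\left(\frac{1}{2} + \frac{\sqrt{33}}{2}\right)^n + \left(-1 + \frac{5 \sqrt{33}}{33}\right)\left(\frac{1}{2} - \frac{\sqrt{33}}{2}\right)^n.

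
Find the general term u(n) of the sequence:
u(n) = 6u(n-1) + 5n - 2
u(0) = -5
First-order linear with linear forcing.
Homogeneous solution: u_h(n) = A·(6)^n.
Try particular u_p(n) = pn + q. Substituting:
  pn + q = 6(p(n-1) + q) + 5n - 2.
Matching the n-coefficient: p = 6p + 5 ⇒ p = -1.
Matching constants: q = -6p + 6q - 2 ⇒ q = - \frac{4}{5}.
General: u(n) = A·(6)^n - n - \frac{4}{5}.
Apply u(0) = -5: A - \frac{4}{5} = -5 ⇒ A = - \frac{21}{5}.
So u(n) = - \frac{21 \cdot 6^{n}}{5} - n - \frac{4}{5}.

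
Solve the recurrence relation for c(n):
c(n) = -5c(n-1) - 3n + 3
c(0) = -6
First-order linear with linear forcing.
Homogeneous solution: c_h(n) = A·(-5)^n.
Try particular c_p(n) = pn + q. Substituting:
  pn + q = -5(p(n-1) + q) - 3n + 3.
Matching the n-coefficient: p = -5p - 3 ⇒ p = - \frac{1}{2}.
Matching constants: q = 5p - 5q + 3 ⇒ q = \frac{1}{12}.
General: c(n) = A·(-5)^n - \frac{n}{2} + \frac{1}{12}.
Apply c(0) = -6: A + \frac{1}{12} = -6 ⇒ A = - \frac{73}{12}.
So c(n) = - \frac{73 \left(-5\right)^{n}}{12} - \frac{n}{2} + \frac{1}{12}.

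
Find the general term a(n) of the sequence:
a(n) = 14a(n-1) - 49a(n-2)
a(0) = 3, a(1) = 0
Characteristic equation: x² - 14x + 49 = 0, which is (x - (7))².
Repeated root r = 7.
General solution: a(n) = (A + Bn)·(7)^n.
From a(0) = 3: A = 3.
From a(1) = 0: (A + B)·(7) = 0 ⇒ B = -3.
So a(n) = \left(3 - 3 n\right) \cdot (7)^n.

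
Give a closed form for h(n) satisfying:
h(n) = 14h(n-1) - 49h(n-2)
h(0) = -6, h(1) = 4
Characteristic equation: x² - 14x + 49 = 0, which is (x - (7))².
Repeated root r = 7.
General solution: h(n) = (A + Bn)·(7)^n.
From h(0) = -6: A = -6.
From h(1) = 4: (A + B)·(7) = 4 ⇒ B = \frac{46}{7}.
So h(n) = \left(\frac{46 n}{7} - 6\right) \cdot (7)^n.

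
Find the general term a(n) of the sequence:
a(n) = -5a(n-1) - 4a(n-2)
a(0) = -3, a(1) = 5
Characteristic equation: x² + 5x + 4 = 0, which factors as (x - (-1))(x - (-4)) = 0.
Roots r₁ = -1, r₂ = -4 (distinct).
General solution: a(n) = A·(-1)^n + B·(-4)^n.
From a(0) = -3: A + B = -3.
From a(1) = 5: -A - 4B = 5.
Solving: A = - \frac{7}{3}, B = - \frac{2}{3}.
So a(n) = - \frac{7 \left(-1\right)^{n}}{3} - \frac{2 \left(-4\right)^{n}}{3}.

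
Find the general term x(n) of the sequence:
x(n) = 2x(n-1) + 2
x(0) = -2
First-order linear non-homogeneous.
Homogeneous solution: x_h(n) = A·(2)^n.
Try constant particular solution x_p = K: K = 2K + 2 ⇒ K = -2.
General: x(n) = A·(2)^n - 2.
Apply x(0) = -2: A - 2 = -2 ⇒ A = 0.
So x(n) = -2.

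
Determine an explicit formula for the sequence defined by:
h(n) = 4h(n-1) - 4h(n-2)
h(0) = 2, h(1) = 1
Characteristic equation: x² - 4x + 4 = 0, which is (x - (2))².
Repeated root r = 2.
General solution: h(n) = (A + Bn)·(2)^n.
From h(0) = 2: A = 2.
From h(1) = 1: (A + B)·(2) = 1 ⇒ B = - \frac{3}{2}.
So h(n) = \left(2 - \frac{3 n}{2}\right) \cdot (2)^n.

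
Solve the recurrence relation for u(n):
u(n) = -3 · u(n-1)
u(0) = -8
Pure geometric recurrence with ratio -3.
By induction u(n) = u(0) · (-3)^n = - 8 \left(-3\right)^{n}.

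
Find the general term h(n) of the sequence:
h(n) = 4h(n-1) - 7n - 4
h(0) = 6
First-order linear with linear forcing.
Homogeneous solution: h_h(n) = A·(4)^n.
Try particular h_p(n) = pn + q. Substituting:
  pn + q = 4(p(n-1) + q) - 7n - 4.
Matching the n-coefficient: p = 4p - 7 ⇒ p = \frac{7}{3}.
Matching constants: q = -4p + 4q - 4 ⇒ q = \frac{40}{9}.
General: h(n) = A·(4)^n + \frac{7 n}{3} + \frac{40}{9}.
Apply h(0) = 6: A + \frac{40}{9} = 6 ⇒ A = \frac{14}{9}.
So h(n) = \frac{14 \cdot 4^{n}}{9} + \frac{7 n}{3} + \frac{40}{9}.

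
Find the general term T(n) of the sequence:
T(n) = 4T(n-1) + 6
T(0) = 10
First-order linear non-homogeneous.
Homogeneous solution: T_h(n) = A·(4)^n.
Try constant particular solution T_p = K: K = 4K + 6 ⇒ K = -2.
General: T(n) = A·(4)^n - 2.
Apply T(0) = 10: A - 2 = 10 ⇒ A = 12.
So T(n) = 12 \cdot 4^{n} - 2.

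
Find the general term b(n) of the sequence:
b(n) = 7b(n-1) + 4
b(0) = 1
First-order linear non-homogeneous.
Homogeneous solution: b_h(n) = A·(7)^n.
Try constant particular solution b_p = K: K = 7K + 4 ⇒ K = - \frac{2}{3}.
General: b(n) = A·(7)^n - \frac{2}{3}.
Apply b(0) = 1: A - \frac{2}{3} = 1 ⇒ A = \frac{5}{3}.
So b(n) = \frac{5 \cdot 7^{n}}{3} - \frac{2}{3}.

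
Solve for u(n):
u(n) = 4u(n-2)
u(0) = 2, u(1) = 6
Characteristic equation: x² - 4 = 0, which factors as (x - (2))(x - (-2)) = 0.
Roots r₁ = 2, r₂ = -2 (distinct).
General solution: u(n) = A·(2)^n + B·(-2)^n.
From u(0) = 2: A + B = 2.
From u(1) = 6: 2A - 2B = 6.
Solving: A = \frac{5}{2}, B = - \frac{1}{2}.
So u(n) = - \frac{\left(-2\right)^{n}}{2} + \frac{5 \cdot 2^{n}}{2}.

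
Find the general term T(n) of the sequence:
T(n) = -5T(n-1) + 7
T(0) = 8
First-order linear non-homogeneous.
Homogeneous solution: T_h(n) = A·(-5)^n.
Try constant particular solution T_p = K: K = -5K + 7 ⇒ K = \frac{7}{6}.
General: T(n) = A·(-5)^n + \frac{7}{6}.
Apply T(0) = 8: A + \frac{7}{6} = 8 ⇒ A = \frac{41}{6}.
So T(n) = \frac{41 \left(-5\right)^{n}}{6} + \frac{7}{6}.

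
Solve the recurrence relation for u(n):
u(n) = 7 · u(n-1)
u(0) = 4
Pure geometric recurrence with ratio 7.
By induction u(n) = u(0) · (7)^n = 4 \cdot 7^{n}.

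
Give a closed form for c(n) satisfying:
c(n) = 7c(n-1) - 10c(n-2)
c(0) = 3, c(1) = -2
Characteristic equation: x² - 7x + 10 = 0, which factors as (x - (5))(x - (2)) = 0.
Roots r₁ = 5, r₂ = 2 (distinct).
General solution: c(n) = A·(5)^n + B·(2)^n.
From c(0) = 3: A + B = 3.
From c(1) = -2: 5A + 2B = -2.
Solving: A = - \frac{8}{3}, B = \frac{17}{3}.
So c(n) = \frac{17 \cdot 2^{n}}{3} - \frac{8 \cdot 5^{n}}{3}.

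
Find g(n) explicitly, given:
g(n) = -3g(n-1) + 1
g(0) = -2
First-order linear non-homogeneous.
Homogeneous solution: g_h(n) = A·(-3)^n.
Try constant particular solution g_p = K: K = -3K + 1 ⇒ K = \frac{1}{4}.
General: g(n) = A·(-3)^n + \frac{1}{4}.
Apply g(0) = -2: A + \frac{1}{4} = -2 ⇒ A = - \frac{9}{4}.
So g(n) = \frac{1}{4} - \frac{9 \left(-3\right)^{n}}{4}.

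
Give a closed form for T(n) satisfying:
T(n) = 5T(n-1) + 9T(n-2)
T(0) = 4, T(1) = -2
Characteristic equation: x² - 5x - 9 = 0.
Discriminant Δ = (5)² + 4·(9) = 61.
Roots r₁,₂ = (5 ± √61)/2, so r₁ = \frac{5}{2} + \frac{\sqrt{61}}{2}, r₂ = \frac{5}{2} - \frac{\sqrt{61}}{2}.
General solution: T(n) = A·r₁^n + B·r₂^n.
From the initial conditions, A + B = 4 and r₁A + r₂B = -2.
Since r₁ - r₂ = √61: A = (-2 - (4)r₂)/√61 = 2 - \frac{12 \sqrt{61}}{61}, and B = 4 - A = \frac{12 \sqrt{61}}{61} + 2.
So T(n) = \left(2 - \frac{12 \sqrt{61}}{61}\right)\left(\frac{5}{2} + \frac{\sqrt{61}}{2}\right)^n + \left(\frac{12 \sqrt{61}}{61} + 2\right)\left(\frac{5}{2} - \frac{\sqrt{61}}{2}\right)^n.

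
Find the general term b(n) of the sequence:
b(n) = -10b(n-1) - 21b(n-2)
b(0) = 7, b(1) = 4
Characteristic equation: x² + 10x + 21 = 0, which factors as (x - (-7))(x - (-3)) = 0.
Roots r₁ = -7, r₂ = -3 (distinct).
General solution: b(n) = A·(-7)^n + B·(-3)^n.
From b(0) = 7: A + B = 7.
From b(1) = 4: -7A - 3B = 4.
Solving: A = - \frac{25}{4}, B = \frac{53}{4}.
So b(n) = \frac{53 \left(-3\right)^{n}}{4} - \frac{25 \left(-7\right)^{n}}{4}.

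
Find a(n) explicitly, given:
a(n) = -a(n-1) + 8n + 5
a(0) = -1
First-order linear with linear forcing.
Homogeneous solution: a_h(n) = A·(-1)^n.
Try particular a_p(n) = pn + q. Substituting:
  pn + q = -(p(n-1) + q) + 8n + 5.
Matching the n-coefficient: p = -p + 8 ⇒ p = 4.
Matching constants: q = p - q + 5 ⇒ q = \frac{9}{2}.
General: a(n) = A·(-1)^n + 4 n + \frac{9}{2}.
Apply a(0) = -1: A + \frac{9}{2} = -1 ⇒ A = - \frac{11}{2}.
So a(n) = - \frac{11 \left(-1\right)^{n}}{2} + 4 n + \frac{9}{2}.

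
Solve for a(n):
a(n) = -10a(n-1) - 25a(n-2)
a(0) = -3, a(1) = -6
Characteristic equation: x² + 10x + 25 = 0, which is (x - (-5))².
Repeated root r = -5.
General solution: a(n) = (A + Bn)·(-5)^n.
From a(0) = -3: A = -3.
From a(1) = -6: (A + B)·(-5) = -6 ⇒ B = \frac{21}{5}.
So a(n) = \left(\frac{21 n}{5} - 3\right) \cdot (-5)^n.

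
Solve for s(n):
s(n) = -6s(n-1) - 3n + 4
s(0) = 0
First-order linear with linear forcing.
Homogeneous solution: s_h(n) = A·(-6)^n.
Try particular s_p(n) = pn + q. Substituting:
  pn + q = -6(p(n-1) + q) - 3n + 4.
Matching the n-coefficient: p = -6p - 3 ⇒ p = - \frac{3}{7}.
Matching constants: q = 6p - 6q + 4 ⇒ q = \frac{10}{49}.
General: s(n) = A·(-6)^n - \frac{3 n}{7} + \frac{10}{49}.
Apply s(0) = 0: A + \frac{10}{49} = 0 ⇒ A = - \frac{10}{49}.
So s(n) = - \frac{10 \left(-6\right)^{n}}{49} - \frac{3 n}{7} + \frac{10}{49}.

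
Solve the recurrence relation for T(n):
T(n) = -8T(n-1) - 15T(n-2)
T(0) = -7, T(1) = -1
Characteristic equation: x² + 8x + 15 = 0, which factors as (x - (-3))(x - (-5)) = 0.
Roots r₁ = -3, r₂ = -5 (distinct).
General solution: T(n) = A·(-3)^n + B·(-5)^n.
From T(0) = -7: A + B = -7.
From T(1) = -1: -3A - 5B = -1.
Solving: A = -18, B = 11.
So T(n) = - 18 \left(-3\right)^{n} + 11 \left(-5\right)^{n}.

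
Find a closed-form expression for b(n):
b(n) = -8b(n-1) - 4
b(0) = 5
First-order linear non-homogeneous.
Homogeneous solution: b_h(n) = A·(-8)^n.
Try constant particular solution b_p = K: K = -8K - 4 ⇒ K = - \frac{4}{9}.
General: b(n) = A·(-8)^n - \frac{4}{9}.
Apply b(0) = 5: A - \frac{4}{9} = 5 ⇒ A = \frac{49}{9}.
So b(n) = \frac{49 \left(-8\right)^{n}}{9} - \frac{4}{9}.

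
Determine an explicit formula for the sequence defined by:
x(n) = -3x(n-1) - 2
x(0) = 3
First-order linear non-homogeneous.
Homogeneous solution: x_h(n) = A·(-3)^n.
Try constant particular solution x_p = K: K = -3K - 2 ⇒ K = - \frac{1}{2}.
General: x(n) = A·(-3)^n - \frac{1}{2}.
Apply x(0) = 3: A - \frac{1}{2} = 3 ⇒ A = \frac{7}{2}.
So x(n) = \frac{7 \left(-3\right)^{n}}{2} - \frac{1}{2}.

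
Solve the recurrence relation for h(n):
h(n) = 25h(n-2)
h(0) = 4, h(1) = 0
Characteristic equation: x² - 25 = 0, which factors as (x - (-5))(x - (5)) = 0.
Roots r₁ = -5, r₂ = 5 (distinct).
General solution: h(n) = A·(-5)^n + B·(5)^n.
From h(0) = 4: A + B = 4.
From h(1) = 0: -5A + 5B = 0.
Solving: A = 2, B = 2.
So h(n) = 2 \left(-5\right)^{n} + 2 \cdot 5^{n}.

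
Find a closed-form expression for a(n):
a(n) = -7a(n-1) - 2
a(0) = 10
First-order linear non-homogeneous.
Homogeneous solution: a_h(n) = A·(-7)^n.
Try constant particular solution a_p = K: K = -7K - 2 ⇒ K = - \frac{1}{4}.
General: a(n) = A·(-7)^n - \frac{1}{4}.
Apply a(0) = 10: A - \frac{1}{4} = 10 ⇒ A = \frac{41}{4}.
So a(n) = \frac{41 \left(-7\right)^{n}}{4} - \frac{1}{4}.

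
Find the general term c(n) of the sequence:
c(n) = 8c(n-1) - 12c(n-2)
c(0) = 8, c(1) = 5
Characteristic equation: x² - 8x + 12 = 0, which factors as (x - (2))(x - (6)) = 0.
Roots r₁ = 2, r₂ = 6 (distinct).
General solution: c(n) = A·(2)^n + B·(6)^n.
From c(0) = 8: A + B = 8.
From c(1) = 5: 2A + 6B = 5.
Solving: A = \frac{43}{4}, B = - \frac{11}{4}.
So c(n) = \frac{43 \cdot 2^{n}}{4} - \frac{11 \cdot 6^{n}}{4}.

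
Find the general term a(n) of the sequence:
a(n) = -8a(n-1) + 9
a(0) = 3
First-order linear non-homogeneous.
Homogeneous solution: a_h(n) = A·(-8)^n.
Try constant particular solution a_p = K: K = -8K + 9 ⇒ K = 1.
General: a(n) = A·(-8)^n + 1.
Apply a(0) = 3: A + 1 = 3 ⇒ A = 2.
So a(n) = 2 \left(-8\right)^{n} + 1.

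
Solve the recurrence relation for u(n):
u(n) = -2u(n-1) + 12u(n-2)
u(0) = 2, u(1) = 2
Characteristic equation: x² + 2x - 12 = 0.
Discriminant Δ = (-2)² + 4·(12) = 52.
Roots r₁,₂ = (-2 ± √52)/2, so r₁ = -1 + \sqrt{13}, r₂ = - \sqrt{13} - 1.
General solution: u(n) = A·r₁^n + B·r₂^n.
From the initial conditions, A + B = 2 and r₁A + r₂B = 2.
Since r₁ - r₂ = √52: A = (2 - (2)r₂)/√52 = \frac{2 \sqrt{13}}{13} + 1, and B = 2 - A = 1 - \frac{2 \sqrt{13}}{13}.
So u(n) = \left(\frac{2 \sqrt{13}}{13} + 1\right)\left(-1 + \sqrt{13}\right)^n + \left(1 - \frac{2 \sqrt{13}}{13}\right)\left(- \sqrt{13} - 1\right)^n.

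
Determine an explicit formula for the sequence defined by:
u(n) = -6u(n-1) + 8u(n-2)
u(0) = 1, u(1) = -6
Characteristic equation: x² + 6x - 8 = 0.
Discriminant Δ = (-6)² + 4·(8) = 68.
Roots r₁,₂ = (-6 ± √68)/2, so r₁ = -3 + \sqrt{17}, r₂ = - \sqrt{17} - 3.
General solution: u(n) = A·r₁^n + B·r₂^n.
From the initial conditions, A + B = 1 and r₁A + r₂B = -6.
Since r₁ - r₂ = √68: A = (-6 - (1)r₂)/√68 = \frac{1}{2} - \frac{3 \sqrt{17}}{34}, and B = 1 - A = \frac{3 \sqrt{17}}{34} + \frac{1}{2}.
So u(n) = \left(\frac{1}{2} - \frac{3 \sqrt{17}}{34}\right)\left(-3 + \sqrt{17}\right)^n + \left(\frac{3 \sqrt{17}}{34} + \frac{1}{2}\right)\left(- \sqrt{17} - 3\right)^n.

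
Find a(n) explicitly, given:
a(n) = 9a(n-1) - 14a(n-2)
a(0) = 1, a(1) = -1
Characteristic equation: x² - 9x + 14 = 0, which factors as (x - (7))(x - (2)) = 0.
Roots r₁ = 7, r₂ = 2 (distinct).
General solution: a(n) = A·(7)^n + B·(2)^n.
From a(0) = 1: A + B = 1.
From a(1) = -1: 7A + 2B = -1.
Solving: A = - \frac{3}{5}, B = \frac{8}{5}.
So a(n) = \frac{8 \cdot 2^{n}}{5} - \frac{3 \cdot 7^{n}}{5}.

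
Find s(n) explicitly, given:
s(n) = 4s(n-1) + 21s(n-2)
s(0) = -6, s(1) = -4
Characteristic equation: x² - 4x - 21 = 0, which factors as (x - (-3))(x - (7)) = 0.
Roots r₁ = -3, r₂ = 7 (distinct).
General solution: s(n) = A·(-3)^n + B·(7)^n.
From s(0) = -6: A + B = -6.
From s(1) = -4: -3A + 7B = -4.
Solving: A = - \frac{19}{5}, B = - \frac{11}{5}.
So s(n) = - \frac{19 \left(-3\right)^{n}}{5} - \frac{11 \cdot 7^{n}}{5}.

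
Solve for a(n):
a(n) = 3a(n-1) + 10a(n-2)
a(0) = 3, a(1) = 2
Characteristic equation: x² - 3x - 10 = 0, which factors as (x - (5))(x - (-2)) = 0.
Roots r₁ = 5, r₂ = -2 (distinct).
General solution: a(n) = A·(5)^n + B·(-2)^n.
From a(0) = 3: A + B = 3.
From a(1) = 2: 5A - 2B = 2.
Solving: A = \frac{8}{7}, B = \frac{13}{7}.
So a(n) = \frac{13 \left(-2\right)^{n}}{7} + \frac{8 \cdot 5^{n}}{7}.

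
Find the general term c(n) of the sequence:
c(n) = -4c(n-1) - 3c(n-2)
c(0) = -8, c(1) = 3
Characteristic equation: x² + 4x + 3 = 0, which factors as (x - (-3))(x - (-1)) = 0.
Roots r₁ = -3, r₂ = -1 (distinct).
General solution: c(n) = A·(-3)^n + B·(-1)^n.
From c(0) = -8: A + B = -8.
From c(1) = 3: -3A - B = 3.
Solving: A = \frac{5}{2}, B = - \frac{21}{2}.
So c(n) = - \frac{21 \left(-1\right)^{n}}{2} + \frac{5 \left(-3\right)^{n}}{2}.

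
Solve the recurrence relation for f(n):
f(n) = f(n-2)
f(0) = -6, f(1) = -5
Characteristic equation: x² - 1 = 0, which factors as (x - (1))(x - (-1)) = 0.
Roots r₁ = 1, r₂ = -1 (distinct).
General solution: f(n) = A·(1)^n + B·(-1)^n.
From f(0) = -6: A + B = -6.
From f(1) = -5: A - B = -5.
Solving: A = - \frac{11}{2}, B = - \frac{1}{2}.
So f(n) = - \frac{\left(-1\right)^{n}}{2} - \frac{11}{2}.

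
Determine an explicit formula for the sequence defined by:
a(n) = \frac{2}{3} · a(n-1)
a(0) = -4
Pure geometric recurrence with ratio \frac{2}{3}.
By induction a(n) = a(0) · (\frac{2}{3})^n = - 4 \left(\frac{2}{3}\right)^{n}.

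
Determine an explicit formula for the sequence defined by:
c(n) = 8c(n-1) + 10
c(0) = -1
First-order linear non-homogeneous.
Homogeneous solution: c_h(n) = A·(8)^n.
Try constant particular solution c_p = K: K = 8K + 10 ⇒ K = - \frac{10}{7}.
General: c(n) = A·(8)^n - \frac{10}{7}.
Apply c(0) = -1: A - \frac{10}{7} = -1 ⇒ A = \frac{3}{7}.
So c(n) = \frac{3 \cdot 8^{n}}{7} - \frac{10}{7}.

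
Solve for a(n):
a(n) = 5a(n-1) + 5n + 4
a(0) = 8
First-order linear with linear forcing.
Homogeneous solution: a_h(n) = A·(5)^n.
Try particular a_p(n) = pn + q. Substituting:
  pn + q = 5(p(n-1) + q) + 5n + 4.
Matching the n-coefficient: p = 5p + 5 ⇒ p = - \frac{5}{4}.
Matching constants: q = -5p + 5q + 4 ⇒ q = - \frac{41}{16}.
General: a(n) = A·(5)^n - \frac{5 n}{4} - \frac{41}{16}.
Apply a(0) = 8: A - \frac{41}{16} = 8 ⇒ A = \frac{169}{16}.
So a(n) = \frac{169 \cdot 5^{n}}{16} - \frac{5 n}{4} - \frac{41}{16}.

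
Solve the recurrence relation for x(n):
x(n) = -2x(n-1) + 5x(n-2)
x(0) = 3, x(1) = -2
Characteristic equation: x² + 2x - 5 = 0.
Discriminant Δ = (-2)² + 4·(5) = 24.
Roots r₁,₂ = (-2 ± √24)/2, so r₁ = -1 + \sqrt{6}, r₂ = - \sqrt{6} - 1.
General solution: x(n) = A·r₁^n + B·r₂^n.
From the initial conditions, A + B = 3 and r₁A + r₂B = -2.
Since r₁ - r₂ = √24: A = (-2 - (3)r₂)/√24 = \frac{\sqrt{6}}{12} + \frac{3}{2}, and B = 3 - A = \frac{3}{2} - \frac{\sqrt{6}}{12}.
So x(n) = \left(\frac{\sqrt{6}}{12} + \frac{3}{2}\right)\left(-1 + \sqrt{6}\right)^n + \left(\frac{3}{2} - \frac{\sqrt{6}}{12}\right)\left(- \sqrt{6} - 1\right)^n.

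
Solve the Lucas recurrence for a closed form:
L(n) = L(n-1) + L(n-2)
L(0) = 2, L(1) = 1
This is the Lucas sequence.
Characteristic equation: x² - x - 1 = 0; roots r₁ = \frac{1}{2} + \frac{\sqrt{5}}{2}, r₂ = \frac{1}{2} - \frac{\sqrt{5}}{2}.
General: L(n) = A·r₁^n + B·r₂^n. Solving with L(0)=2, L(1)=1 gives A = 1, B = 1.
So L(n) = 2^{- n} \left(\left(1 - \sqrt{5}\right)^{n} + \left(1 + \sqrt{5}\right)^{n}\right).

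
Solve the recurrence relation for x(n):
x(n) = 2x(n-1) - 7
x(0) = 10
First-order linear non-homogeneous.
Homogeneous solution: x_h(n) = A·(2)^n.
Try constant particular solution x_p = K: K = 2K - 7 ⇒ K = 7.
General: x(n) = A·(2)^n + 7.
Apply x(0) = 10: A + 7 = 10 ⇒ A = 3.
So x(n) = 3 \cdot 2^{n} + 7.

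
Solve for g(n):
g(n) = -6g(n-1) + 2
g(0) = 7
First-order linear non-homogeneous.
Homogeneous solution: g_h(n) = A·(-6)^n.
Try constant particular solution g_p = K: K = -6K + 2 ⇒ K = \frac{2}{7}.
General: g(n) = A·(-6)^n + \frac{2}{7}.
Apply g(0) = 7: A + \frac{2}{7} = 7 ⇒ A = \frac{47}{7}.
So g(n) = \frac{47 \left(-6\right)^{n}}{7} + \frac{2}{7}.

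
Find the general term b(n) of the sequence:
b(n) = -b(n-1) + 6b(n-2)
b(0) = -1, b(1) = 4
Characteristic equation: x² + x - 6 = 0, which factors as (x - (2))(x - (-3)) = 0.
Roots r₁ = 2, r₂ = -3 (distinct).
General solution: b(n) = A·(2)^n + B·(-3)^n.
From b(0) = -1: A + B = -1.
From b(1) = 4: 2A - 3B = 4.
Solving: A = \frac{1}{5}, B = - \frac{6}{5}.
So b(n) = - \frac{6 \left(-3\right)^{n}}{5} + \frac{2^{n}}{5}.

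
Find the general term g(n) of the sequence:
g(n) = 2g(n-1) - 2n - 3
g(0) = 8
First-order linear with linear forcing.
Homogeneous solution: g_h(n) = A·(2)^n.
Try particular g_p(n) = pn + q. Substituting:
  pn + q = 2(p(n-1) + q) - 2n - 3.
Matching the n-coefficient: p = 2p - 2 ⇒ p = 2.
Matching constants: q = -2p + 2q - 3 ⇒ q = 7.
General: g(n) = A·(2)^n + 2 n + 7.
Apply g(0) = 8: A + 7 = 8 ⇒ A = 1.
So g(n) = 2^{n} + 2 n + 7.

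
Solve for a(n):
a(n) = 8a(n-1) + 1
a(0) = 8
First-order linear non-homogeneous.
Homogeneous solution: a_h(n) = A·(8)^n.
Try constant particular solution a_p = K: K = 8K + 1 ⇒ K = - \frac{1}{7}.
General: a(n) = A·(8)^n - \frac{1}{7}.
Apply a(0) = 8: A - \frac{1}{7} = 8 ⇒ A = \frac{57}{7}.
So a(n) = \frac{57 \cdot 8^{n}}{7} - \frac{1}{7}.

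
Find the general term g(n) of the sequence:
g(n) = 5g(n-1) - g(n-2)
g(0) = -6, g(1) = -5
Characteristic equation: x² - 5x + 1 = 0.
Discriminant Δ = (5)² + 4·(-1) = 21.
Roots r₁,₂ = (5 ± √21)/2, so r₁ = \frac{\sqrt{21}}{2} + \frac{5}{2}, r₂ = \frac{5}{2} - \frac{\sqrt{21}}{2}.
General solution: g(n) = A·r₁^n + B·r₂^n.
From the initial conditions, A + B = -6 and r₁A + r₂B = -5.
Since r₁ - r₂ = √21: A = (-5 - (-6)r₂)/√21 = -3 + \frac{10 \sqrt{21}}{21}, and B = -6 - A = -3 - \frac{10 \sqrt{21}}{21}.
So g(n) = \left(-3 + \frac{10 \sqrt{21}}{21}\right)\left(\frac{\sqrt{21}}{2} + \frac{5}{2}\right)^n + \left(-3 - \frac{10 \sqrt{21}}{21}\right)\left(\frac{5}{2} - \frac{\sqrt{21}}{2}\right)^n.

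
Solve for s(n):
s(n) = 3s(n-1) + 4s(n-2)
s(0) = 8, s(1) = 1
Characteristic equation: x² - 3x - 4 = 0, which factors as (x - (4))(x - (-1)) = 0.
Roots r₁ = 4, r₂ = -1 (distinct).
General solution: s(n) = A·(4)^n + B·(-1)^n.
From s(0) = 8: A + B = 8.
From s(1) = 1: 4A - B = 1.
Solving: A = \frac{9}{5}, B = \frac{31}{5}.
So s(n) = \frac{31 \left(-1\right)^{n}}{5} + \frac{9 \cdot 4^{n}}{5}.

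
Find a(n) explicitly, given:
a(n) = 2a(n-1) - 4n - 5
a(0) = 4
First-order linear with linear forcing.
Homogeneous solution: a_h(n) = A·(2)^n.
Try particular a_p(n) = pn + q. Substituting:
  pn + q = 2(p(n-1) + q) - 4n - 5.
Matching the n-coefficient: p = 2p - 4 ⇒ p = 4.
Matching constants: q = -2p + 2q - 5 ⇒ q = 13.
General: a(n) = A·(2)^n + 4 n + 13.
Apply a(0) = 4: A + 13 = 4 ⇒ A = -9.
So a(n) = - 9 \cdot 2^{n} + 4 n + 13.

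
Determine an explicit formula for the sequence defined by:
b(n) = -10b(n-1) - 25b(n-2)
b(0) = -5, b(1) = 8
Characteristic equation: x² + 10x + 25 = 0, which is (x - (-5))².
Repeated root r = -5.
General solution: b(n) = (A + Bn)·(-5)^n.
From b(0) = -5: A = -5.
From b(1) = 8: (A + B)·(-5) = 8 ⇒ B = \frac{17}{5}.
So b(n) = \left(\frac{17 n}{5} - 5\right) \cdot (-5)^n.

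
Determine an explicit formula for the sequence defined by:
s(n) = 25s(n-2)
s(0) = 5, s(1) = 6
Characteristic equation: x² - 25 = 0, which factors as (x - (-5))(x - (5)) = 0.
Roots r₁ = -5, r₂ = 5 (distinct).
General solution: s(n) = A·(-5)^n + B·(5)^n.
From s(0) = 5: A + B = 5.
From s(1) = 6: -5A + 5B = 6.
Solving: A = \frac{19}{10}, B = \frac{31}{10}.
So s(n) = \frac{19 \left(-5\right)^{n}}{10} + \frac{31 \cdot 5^{n}}{10}.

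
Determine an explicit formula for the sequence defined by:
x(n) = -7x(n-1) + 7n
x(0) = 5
First-order linear with linear forcing.
Homogeneous solution: x_h(n) = A·(-7)^n.
Try particular x_p(n) = pn + q. Substituting:
  pn + q = -7(p(n-1) + q) + 7n.
Matching the n-coefficient: p = -7p + 7 ⇒ p = \frac{7}{8}.
Matching constants: q = 7p - 7q ⇒ q = \frac{49}{64}.
General: x(n) = A·(-7)^n + \frac{7 n}{8} + \frac{49}{64}.
Apply x(0) = 5: A + \frac{49}{64} = 5 ⇒ A = \frac{271}{64}.
So x(n) = \frac{271 \left(-7\right)^{n}}{64} + \frac{7 n}{8} + \frac{49}{64}.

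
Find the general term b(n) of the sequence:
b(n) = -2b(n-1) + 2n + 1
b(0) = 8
First-order linear with linear forcing.
Homogeneous solution: b_h(n) = A·(-2)^n.
Try particular b_p(n) = pn + q. Substituting:
  pn + q = -2(p(n-1) + q) + 2n + 1.
Matching the n-coefficient: p = -2p + 2 ⇒ p = \frac{2}{3}.
Matching constants: q = 2p - 2q + 1 ⇒ q = \frac{7}{9}.
General: b(n) = A·(-2)^n + \frac{2 n}{3} + \frac{7}{9}.
Apply b(0) = 8: A + \frac{7}{9} = 8 ⇒ A = \frac{65}{9}.
So b(n) = \frac{65 \left(-2\right)^{n}}{9} + \frac{2 n}{3} + \frac{7}{9}.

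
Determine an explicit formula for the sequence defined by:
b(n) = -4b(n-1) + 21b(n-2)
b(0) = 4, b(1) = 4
Characteristic equation: x² + 4x - 21 = 0, which factors as (x - (3))(x - (-7)) = 0.
Roots r₁ = 3, r₂ = -7 (distinct).
General solution: b(n) = A·(3)^n + B·(-7)^n.
From b(0) = 4: A + B = 4.
From b(1) = 4: 3A - 7B = 4.
Solving: A = \frac{16}{5}, B = \frac{4}{5}.
So b(n) = \frac{4 \left(-7\right)^{n}}{5} + \frac{16 \cdot 3^{n}}{5}.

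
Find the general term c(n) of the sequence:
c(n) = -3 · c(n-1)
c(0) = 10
Pure geometric recurrence with ratio -3.
By induction c(n) = c(0) · (-3)^n = 10 \left(-3\right)^{n}.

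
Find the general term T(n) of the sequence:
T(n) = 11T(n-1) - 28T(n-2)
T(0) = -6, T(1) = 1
Characteristic equation: x² - 11x + 28 = 0, which factors as (x - (4))(x - (7)) = 0.
Roots r₁ = 4, r₂ = 7 (distinct).
General solution: T(n) = A·(4)^n + B·(7)^n.
From T(0) = -6: A + B = -6.
From T(1) = 1: 4A + 7B = 1.
Solving: A = - \frac{43}{3}, B = \frac{25}{3}.
So T(n) = - \frac{43 \cdot 4^{n}}{3} + \frac{25 \cdot 7^{n}}{3}.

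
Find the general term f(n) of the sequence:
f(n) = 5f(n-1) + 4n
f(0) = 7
First-order linear with linear forcing.
Homogeneous solution: f_h(n) = A·(5)^n.
Try particular f_p(n) = pn + q. Substituting:
  pn + q = 5(p(n-1) + q) + 4n.
Matching the n-coefficient: p = 5p + 4 ⇒ p = -1.
Matching constants: q = -5p + 5q ⇒ q = - \frac{5}{4}.
General: f(n) = A·(5)^n - n - \frac{5}{4}.
Apply f(0) = 7: A - \frac{5}{4} = 7 ⇒ A = \frac{33}{4}.
So f(n) = \frac{33 \cdot 5^{n}}{4} - n - \frac{5}{4}.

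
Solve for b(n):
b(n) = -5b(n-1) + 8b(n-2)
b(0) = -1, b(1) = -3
Characteristic equation: x² + 5x - 8 = 0.
Discriminant Δ = (-5)² + 4·(8) = 57.
Roots r₁,₂ = (-5 ± √57)/2, so r₁ = - \frac{5}{2} + \frac{\sqrt{57}}{2}, r₂ = - \frac{\sqrt{57}}{2} - \frac{5}{2}.
General solution: b(n) = A·r₁^n + B·r₂^n.
From the initial conditions, A + B = -1 and r₁A + r₂B = -3.
Since r₁ - r₂ = √57: A = (-3 - (-1)r₂)/√57 = - \frac{11 \sqrt{57}}{114} - \frac{1}{2}, and B = -1 - A = - \frac{1}{2} + \frac{11 \sqrt{57}}{114}.
So b(n) = \left(- \frac{11 \sqrt{57}}{114} - \frac{1}{2}\right)\left(- \frac{5}{2} + \frac{\sqrt{57}}{2}\right)^n + \left(- \frac{1}{2} + \frac{11 \sqrt{57}}{114}\right)\left(- \frac{\sqrt{57}}{2} - \frac{5}{2}\right)^n.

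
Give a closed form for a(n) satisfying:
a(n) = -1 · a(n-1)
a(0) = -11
Pure geometric recurrence with ratio -1.
By induction a(n) = a(0) · (-1)^n = - 11 \left(-1\right)^{n}.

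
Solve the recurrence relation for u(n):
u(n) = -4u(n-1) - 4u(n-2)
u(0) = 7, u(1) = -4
Characteristic equation: x² + 4x + 4 = 0, which is (x - (-2))².
Repeated root r = -2.
General solution: u(n) = (A + Bn)·(-2)^n.
From u(0) = 7: A = 7.
From u(1) = -4: (A + B)·(-2) = -4 ⇒ B = -5.
So u(n) = \left(7 - 5 n\right) \cdot (-2)^n.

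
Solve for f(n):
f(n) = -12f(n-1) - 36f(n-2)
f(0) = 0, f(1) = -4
Characteristic equation: x² + 12x + 36 = 0, which is (x - (-6))².
Repeated root r = -6.
General solution: f(n) = (A + Bn)·(-6)^n.
From f(0) = 0: A = 0.
From f(1) = -4: (A + B)·(-6) = -4 ⇒ B = \frac{2}{3}.
So f(n) = \left(\frac{2 n}{3}\right) \cdot (-6)^n.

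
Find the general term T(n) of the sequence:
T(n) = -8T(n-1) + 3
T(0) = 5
First-order linear non-homogeneous.
Homogeneous solution: T_h(n) = A·(-8)^n.
Try constant particular solution T_p = K: K = -8K + 3 ⇒ K = \frac{1}{3}.
General: T(n) = A·(-8)^n + \frac{1}{3}.
Apply T(0) = 5: A + \frac{1}{3} = 5 ⇒ A = \frac{14}{3}.
So T(n) = \frac{14 \left(-8\right)^{n}}{3} + \frac{1}{3}.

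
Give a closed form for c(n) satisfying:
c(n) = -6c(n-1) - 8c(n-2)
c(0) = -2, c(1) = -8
Characteristic equation: x² + 6x + 8 = 0, which factors as (x - (-2))(x - (-4)) = 0.
Roots r₁ = -2, r₂ = -4 (distinct).
General solution: c(n) = A·(-2)^n + B·(-4)^n.
From c(0) = -2: A + B = -2.
From c(1) = -8: -2A - 4B = -8.
Solving: A = -8, B = 6.
So c(n) = - 8 \left(-2\right)^{n} + 6 \left(-4\right)^{n}.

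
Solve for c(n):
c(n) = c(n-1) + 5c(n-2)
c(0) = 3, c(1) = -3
Characteristic equation: x² - x - 5 = 0.
Discriminant Δ = (1)² + 4·(5) = 21.
Roots r₁,₂ = (1 ± √21)/2, so r₁ = \frac{1}{2} + \frac{\sqrt{21}}{2}, r₂ = \frac{1}{2} - \frac{\sqrt{21}}{2}.
General solution: c(n) = A·r₁^n + B·r₂^n.
From the initial conditions, A + B = 3 and r₁A + r₂B = -3.
Since r₁ - r₂ = √21: A = (-3 - (3)r₂)/√21 = \frac{3}{2} - \frac{3 \sqrt{21}}{14}, and B = 3 - A = \frac{3 \sqrt{21}}{14} + \frac{3}{2}.
So c(n) = \left(\frac{3}{2} - \frac{3 \sqrt{21}}{14}\right)\left(\frac{1}{2} + \frac{\sqrt{21}}{2}\right)^n + \left(\frac{3 \sqrt{21}}{14} + \frac{3}{2}\right)\left(\frac{1}{2} - \frac{\sqrt{21}}{2}\right)^n.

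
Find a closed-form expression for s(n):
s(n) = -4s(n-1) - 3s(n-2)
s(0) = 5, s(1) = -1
Characteristic equation: x² + 4x + 3 = 0, which factors as (x - (-1))(x - (-3)) = 0.
Roots r₁ = -1, r₂ = -3 (distinct).
General solution: s(n) = A·(-1)^n + B·(-3)^n.
From s(0) = 5: A + B = 5.
From s(1) = -1: -A - 3B = -1.
Solving: A = 7, B = -2.
So s(n) = 7 \left(-1\right)^{n} - 2 \left(-3\right)^{n}.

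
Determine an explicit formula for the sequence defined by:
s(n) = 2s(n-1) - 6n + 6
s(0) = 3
First-order linear with linear forcing.
Homogeneous solution: s_h(n) = A·(2)^n.
Try particular s_p(n) = pn + q. Substituting:
  pn + q = 2(p(n-1) + q) - 6n + 6.
Matching the n-coefficient: p = 2p - 6 ⇒ p = 6.
Matching constants: q = -2p + 2q + 6 ⇒ q = 6.
General: s(n) = A·(2)^n + 6 n + 6.
Apply s(0) = 3: A + 6 = 3 ⇒ A = -3.
So s(n) = - 3 \cdot 2^{n} + 6 n + 6.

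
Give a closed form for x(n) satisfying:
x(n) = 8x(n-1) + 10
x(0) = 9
First-order linear non-homogeneous.
Homogeneous solution: x_h(n) = A·(8)^n.
Try constant particular solution x_p = K: K = 8K + 10 ⇒ K = - \frac{10}{7}.
General: x(n) = A·(8)^n - \frac{10}{7}.
Apply x(0) = 9: A - \frac{10}{7} = 9 ⇒ A = \frac{73}{7}.
So x(n) = \frac{73 \cdot 8^{n}}{7} - \frac{10}{7}.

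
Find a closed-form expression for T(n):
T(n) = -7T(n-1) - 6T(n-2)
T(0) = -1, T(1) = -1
Characteristic equation: x² + 7x + 6 = 0, which factors as (x - (-1))(x - (-6)) = 0.
Roots r₁ = -1, r₂ = -6 (distinct).
General solution: T(n) = A·(-1)^n + B·(-6)^n.
From T(0) = -1: A + B = -1.
From T(1) = -1: -A - 6B = -1.
Solving: A = - \frac{7}{5}, B = \frac{2}{5}.
So T(n) = - \frac{7 \left(-1\right)^{n}}{5} + \frac{2 \left(-6\right)^{n}}{5}.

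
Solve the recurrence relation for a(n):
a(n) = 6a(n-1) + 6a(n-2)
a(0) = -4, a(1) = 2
Characteristic equation: x² - 6x - 6 = 0.
Discriminant Δ = (6)² + 4·(6) = 60.
Roots r₁,₂ = (6 ± √60)/2, so r₁ = 3 + \sqrt{15}, r₂ = 3 - \sqrt{15}.
General solution: a(n) = A·r₁^n + B·r₂^n.
From the initial conditions, A + B = -4 and r₁A + r₂B = 2.
Since r₁ - r₂ = √60: A = (2 - (-4)r₂)/√60 = -2 + \frac{7 \sqrt{15}}{15}, and B = -4 - A = -2 - \frac{7 \sqrt{15}}{15}.
So a(n) = \left(-2 + \frac{7 \sqrt{15}}{15}\right)\left(3 + \sqrt{15}\right)^n + \left(-2 - \frac{7 \sqrt{15}}{15}\right)\left(3 - \sqrt{15}\right)^n.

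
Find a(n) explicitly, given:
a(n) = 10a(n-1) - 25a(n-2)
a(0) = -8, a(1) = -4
Characteristic equation: x² - 10x + 25 = 0, which is (x - (5))².
Repeated root r = 5.
General solution: a(n) = (A + Bn)·(5)^n.
From a(0) = -8: A = -8.
From a(1) = -4: (A + B)·(5) = -4 ⇒ B = \frac{36}{5}.
So a(n) = \left(\frac{36 n}{5} - 8\right) \cdot (5)^n.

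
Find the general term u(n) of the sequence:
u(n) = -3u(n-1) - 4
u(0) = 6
First-order linear non-homogeneous.
Homogeneous solution: u_h(n) = A·(-3)^n.
Try constant particular solution u_p = K: K = -3K - 4 ⇒ K = -1.
General: u(n) = A·(-3)^n - 1.
Apply u(0) = 6: A - 1 = 6 ⇒ A = 7.
So u(n) = 7 \left(-3\right)^{n} - 1.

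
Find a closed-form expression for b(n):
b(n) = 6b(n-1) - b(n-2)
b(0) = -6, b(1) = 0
Characteristic equation: x² - 6x + 1 = 0.
Discriminant Δ = (6)² + 4·(-1) = 32.
Roots r₁,₂ = (6 ± √32)/2, so r₁ = 2 \sqrt{2} + 3, r₂ = 3 - 2 \sqrt{2}.
General solution: b(n) = A·r₁^n + B·r₂^n.
From the initial conditions, A + B = -6 and r₁A + r₂B = 0.
Since r₁ - r₂ = √32: A = (0 - (-6)r₂)/√32 = -3 + \frac{9 \sqrt{2}}{4}, and B = -6 - A = - \frac{9 \sqrt{2}}{4} - 3.
So b(n) = \left(-3 + \frac{9 \sqrt{2}}{4}\right)\left(2 \sqrt{2} + 3\right)^n + \left(- \frac{9 \sqrt{2}}{4} - 3\right)\left(3 - 2 \sqrt{2}\right)^n.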